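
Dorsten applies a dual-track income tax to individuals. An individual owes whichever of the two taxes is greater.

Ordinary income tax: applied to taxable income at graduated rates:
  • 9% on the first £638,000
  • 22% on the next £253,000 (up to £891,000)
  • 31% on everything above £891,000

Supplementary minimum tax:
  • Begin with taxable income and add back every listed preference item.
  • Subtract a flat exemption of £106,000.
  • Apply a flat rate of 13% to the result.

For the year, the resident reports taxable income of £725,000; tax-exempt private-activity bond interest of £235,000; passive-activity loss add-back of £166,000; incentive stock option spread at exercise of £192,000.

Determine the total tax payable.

£157,560

Supplementary minimum tax:
  Adjusted income: £725,000 + £235,000 + £166,000 + £192,000 = £1,318,000
  Less exemption £106,000 → base £1,212,000
  £1,212,000 × 13% = £157,560

Ordinary income tax:
  £638,000 × 9% = £57,420
  £87,000 × 22% = £19,140
  → £76,560

£157,560 > £76,560, so the supplementary minimum tax is the binding amount.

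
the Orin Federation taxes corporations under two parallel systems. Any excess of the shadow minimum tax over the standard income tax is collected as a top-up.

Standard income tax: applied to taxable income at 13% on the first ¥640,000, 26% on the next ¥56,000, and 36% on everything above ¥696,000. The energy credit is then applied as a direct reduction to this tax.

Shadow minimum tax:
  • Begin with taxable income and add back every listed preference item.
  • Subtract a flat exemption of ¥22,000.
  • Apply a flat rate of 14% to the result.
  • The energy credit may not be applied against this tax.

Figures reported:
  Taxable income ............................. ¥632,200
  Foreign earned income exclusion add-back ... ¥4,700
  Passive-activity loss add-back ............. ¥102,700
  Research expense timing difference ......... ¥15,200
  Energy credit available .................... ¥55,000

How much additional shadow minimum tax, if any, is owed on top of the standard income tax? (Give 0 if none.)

¥75,406

Shadow minimum tax:
  Adjusted income: ¥632,200 + ¥4,700 + ¥102,700 + ¥15,200 = ¥754,800
  Less exemption ¥22,000 → base ¥732,800
  ¥732,800 × 14% = ¥102,592

Standard income tax:
  ¥632,200 × 13% = ¥82,186
  Less energy credit ¥55,000 → ¥27,186

Excess of shadow minimum tax over standard income tax: ¥102,592 − ¥27,186 = ¥75,406.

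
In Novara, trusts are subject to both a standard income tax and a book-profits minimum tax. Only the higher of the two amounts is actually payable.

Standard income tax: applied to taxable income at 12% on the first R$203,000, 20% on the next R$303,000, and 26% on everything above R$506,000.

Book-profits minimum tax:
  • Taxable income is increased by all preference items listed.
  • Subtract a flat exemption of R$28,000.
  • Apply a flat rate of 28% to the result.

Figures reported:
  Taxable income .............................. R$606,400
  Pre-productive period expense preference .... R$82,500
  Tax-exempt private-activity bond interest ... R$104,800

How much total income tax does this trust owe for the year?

Book-profits minimum tax:
  Adjusted income: R$606,400 + R$82,500 + R$104,800 = R$793,700
  Less exemption R$28,000 → base R$765,700
  R$765,700 × 28% = R$214,396

Standard income tax:
  R$203,000 × 12% = R$24,360
  R$303,000 × 20% = R$60,600
  R$100,400 × 26% = R$26,104
  → R$111,064

R$214,396 > R$111,064, so the book-profits minimum tax is the binding amount.

R$214,396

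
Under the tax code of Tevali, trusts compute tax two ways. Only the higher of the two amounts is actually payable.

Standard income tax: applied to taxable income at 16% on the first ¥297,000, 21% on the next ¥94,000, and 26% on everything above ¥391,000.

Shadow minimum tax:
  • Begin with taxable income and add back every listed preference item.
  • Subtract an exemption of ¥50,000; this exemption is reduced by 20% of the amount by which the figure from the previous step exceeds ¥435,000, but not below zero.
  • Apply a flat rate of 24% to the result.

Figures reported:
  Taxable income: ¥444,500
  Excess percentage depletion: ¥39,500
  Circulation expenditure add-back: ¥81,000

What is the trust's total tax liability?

¥129,840

Shadow minimum tax:
  Adjusted income: ¥444,500 + ¥39,500 + ¥81,000 = ¥565,000
  Exemption: ¥50,000 − 20% × (¥565,000 − ¥435,000) = ¥50,000 − ¥26,000 = ¥24,000
  Base: ¥565,000 − ¥24,000 = ¥541,000
  ¥541,000 × 24% = ¥129,840

Standard income tax:
  ¥297,000 × 16% = ¥47,520
  ¥94,000 × 21% = ¥19,740
  ¥53,500 × 26% = ¥13,910
  → ¥81,170

¥129,840 > ¥81,170, so the shadow minimum tax is the binding amount.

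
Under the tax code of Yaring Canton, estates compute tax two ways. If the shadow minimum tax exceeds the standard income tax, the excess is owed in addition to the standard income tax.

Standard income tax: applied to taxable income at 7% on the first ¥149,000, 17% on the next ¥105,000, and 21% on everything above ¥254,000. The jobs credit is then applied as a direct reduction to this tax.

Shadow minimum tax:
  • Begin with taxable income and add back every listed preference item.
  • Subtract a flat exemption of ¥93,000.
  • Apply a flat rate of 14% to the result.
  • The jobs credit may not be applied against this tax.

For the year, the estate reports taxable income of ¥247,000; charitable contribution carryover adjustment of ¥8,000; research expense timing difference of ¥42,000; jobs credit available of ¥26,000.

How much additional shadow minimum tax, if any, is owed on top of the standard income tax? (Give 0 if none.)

¥27,470

Shadow minimum tax:
  Adjusted income: ¥247,000 + ¥8,000 + ¥42,000 = ¥297,000
  Less exemption ¥93,000 → base ¥204,000
  ¥204,000 × 14% = ¥28,560

Standard income tax:
  ¥149,000 × 7% = ¥10,430
  ¥98,000 × 17% = ¥16,660
  → ¥27,090
  Less jobs credit ¥26,000 → ¥1,090

Excess of shadow minimum tax over standard income tax: ¥28,560 − ¥1,090 = ¥27,470.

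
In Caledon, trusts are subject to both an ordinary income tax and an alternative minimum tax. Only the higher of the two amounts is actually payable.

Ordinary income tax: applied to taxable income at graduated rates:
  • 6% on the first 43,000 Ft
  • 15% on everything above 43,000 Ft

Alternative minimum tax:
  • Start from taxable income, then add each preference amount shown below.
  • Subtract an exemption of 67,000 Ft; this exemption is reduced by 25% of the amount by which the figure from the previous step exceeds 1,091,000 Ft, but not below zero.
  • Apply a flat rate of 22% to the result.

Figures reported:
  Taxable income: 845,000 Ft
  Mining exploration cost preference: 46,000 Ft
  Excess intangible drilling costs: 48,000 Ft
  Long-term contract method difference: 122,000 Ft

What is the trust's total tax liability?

Alternative minimum tax:
  Adjusted income: 845,000 Ft + 46,000 Ft + 48,000 Ft + 122,000 Ft = 1,061,000 Ft
  Exemption: 1,061,000 Ft ≤ 1,091,000 Ft, so full 67,000 Ft applies
  Base: 1,061,000 Ft − 67,000 Ft = 994,000 Ft
  994,000 Ft × 22% = 218,680 Ft

Ordinary income tax:
  43,000 Ft × 6% = 2,580 Ft
  802,000 Ft × 15% = 120,300 Ft
  → 122,880 Ft

218,680 Ft > 122,880 Ft, so the alternative minimum tax is the binding amount.

218,680 Ft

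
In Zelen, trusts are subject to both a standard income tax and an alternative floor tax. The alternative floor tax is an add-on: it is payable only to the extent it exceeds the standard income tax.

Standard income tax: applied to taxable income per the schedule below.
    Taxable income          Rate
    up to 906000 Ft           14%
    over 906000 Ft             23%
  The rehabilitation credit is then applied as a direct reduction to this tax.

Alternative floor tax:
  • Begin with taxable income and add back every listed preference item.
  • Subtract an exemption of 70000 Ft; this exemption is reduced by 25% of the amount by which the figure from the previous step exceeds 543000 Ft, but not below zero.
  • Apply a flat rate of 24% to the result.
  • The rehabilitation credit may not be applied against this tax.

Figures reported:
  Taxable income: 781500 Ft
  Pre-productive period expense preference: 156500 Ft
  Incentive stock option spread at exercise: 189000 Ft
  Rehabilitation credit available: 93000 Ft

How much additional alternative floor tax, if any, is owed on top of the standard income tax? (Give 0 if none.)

Alternative floor tax:
  Adjusted income: 781500 Ft + 156500 Ft + 189000 Ft = 1127000 Ft
  Exemption: 25% × (1127000 Ft − 543000 Ft) = 146000 Ft ≥ 70000 Ft, so the exemption is fully phased out
  Base: 1127000 Ft − 0 Ft = 1127000 Ft
  1127000 Ft × 24% = 270480 Ft

Standard income tax:
  781500 Ft × 14% = 109410 Ft
  Less rehabilitation credit 93000 Ft → 16410 Ft

Excess of alternative floor tax over standard income tax: 270480 Ft − 16410 Ft = 254070 Ft.

254070 Ft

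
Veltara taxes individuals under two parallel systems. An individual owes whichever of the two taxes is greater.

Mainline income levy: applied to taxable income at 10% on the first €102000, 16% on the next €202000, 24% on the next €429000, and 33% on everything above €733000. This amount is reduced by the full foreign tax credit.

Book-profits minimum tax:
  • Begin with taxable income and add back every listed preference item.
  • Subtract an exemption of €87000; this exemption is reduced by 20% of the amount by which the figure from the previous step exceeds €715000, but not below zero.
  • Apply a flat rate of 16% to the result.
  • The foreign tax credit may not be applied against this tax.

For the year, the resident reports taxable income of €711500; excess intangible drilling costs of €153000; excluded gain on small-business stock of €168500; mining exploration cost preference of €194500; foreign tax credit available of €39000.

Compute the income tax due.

Mainline income levy:
  €102000 × 10% = €10200
  €202000 × 16% = €32320
  €407500 × 24% = €97800
  → €140320
  Less foreign tax credit €39000 → €101320

Book-profits minimum tax:
  Adjusted income: €711500 + €153000 + €168500 + €194500 = €1227500
  Exemption: 20% × (€1227500 − €715000) = €102500 ≥ €87000, so the exemption is fully phased out
  Base: €1227500 − €0 = €1227500
  €1227500 × 16% = €196400

€196400 > €101320, so the book-profits minimum tax is the binding amount.

€196400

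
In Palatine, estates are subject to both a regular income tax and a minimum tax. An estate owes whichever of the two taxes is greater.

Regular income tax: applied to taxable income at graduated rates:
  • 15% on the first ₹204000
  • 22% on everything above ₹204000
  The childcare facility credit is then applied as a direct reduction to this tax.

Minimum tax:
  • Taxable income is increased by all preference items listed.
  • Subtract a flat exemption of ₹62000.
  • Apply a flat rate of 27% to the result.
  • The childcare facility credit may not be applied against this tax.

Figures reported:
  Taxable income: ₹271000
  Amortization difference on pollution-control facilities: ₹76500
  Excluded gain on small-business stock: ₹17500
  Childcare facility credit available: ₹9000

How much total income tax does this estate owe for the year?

₹81810

Regular income tax:
  ₹204000 × 15% = ₹30600
  ₹67000 × 22% = ₹14740
  → ₹45340
  Less childcare facility credit ₹9000 → ₹36340

Minimum tax:
  Adjusted income: ₹271000 + ₹76500 + ₹17500 = ₹365000
  Less exemption ₹62000 → base ₹303000
  ₹303000 × 27% = ₹81810

₹81810 > ₹36340, so the minimum tax is the binding amount.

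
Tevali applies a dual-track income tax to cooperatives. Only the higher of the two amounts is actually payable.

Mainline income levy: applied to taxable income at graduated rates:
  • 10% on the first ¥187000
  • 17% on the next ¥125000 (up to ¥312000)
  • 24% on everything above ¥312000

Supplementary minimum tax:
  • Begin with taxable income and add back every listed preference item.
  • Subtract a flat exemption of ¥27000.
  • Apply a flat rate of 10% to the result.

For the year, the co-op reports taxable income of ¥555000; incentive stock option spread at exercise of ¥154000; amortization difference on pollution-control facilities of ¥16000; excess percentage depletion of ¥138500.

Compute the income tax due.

¥98270

Supplementary minimum tax:
  Adjusted income: ¥555000 + ¥154000 + ¥16000 + ¥138500 = ¥863500
  Less exemption ¥27000 → base ¥836500
  ¥836500 × 10% = ¥83650

Mainline income levy:
  ¥187000 × 10% = ¥18700
  ¥125000 × 17% = ¥21250
  ¥243000 × 24% = ¥58320
  → ¥98270

¥98270 > ¥83650, so the mainline income levy governs.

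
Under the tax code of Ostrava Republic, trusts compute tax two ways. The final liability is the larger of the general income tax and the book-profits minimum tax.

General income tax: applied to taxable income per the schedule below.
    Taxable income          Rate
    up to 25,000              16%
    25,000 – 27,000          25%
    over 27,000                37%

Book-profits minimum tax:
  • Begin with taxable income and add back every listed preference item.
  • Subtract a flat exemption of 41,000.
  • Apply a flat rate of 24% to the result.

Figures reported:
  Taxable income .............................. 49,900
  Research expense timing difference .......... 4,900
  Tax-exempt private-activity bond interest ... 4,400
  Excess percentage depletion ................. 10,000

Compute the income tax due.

12,973

Book-profits minimum tax:
  Adjusted income: 49,900 + 4,900 + 4,400 + 10,000 = 69,200
  Less exemption 41,000 → base 28,200
  28,200 × 24% = 6,768

General income tax:
  25,000 × 16% = 4,000
  2,000 × 25% = 500
  22,900 × 37% = 8,473
  → 12,973

12,973 > 6,768, so the general income tax governs.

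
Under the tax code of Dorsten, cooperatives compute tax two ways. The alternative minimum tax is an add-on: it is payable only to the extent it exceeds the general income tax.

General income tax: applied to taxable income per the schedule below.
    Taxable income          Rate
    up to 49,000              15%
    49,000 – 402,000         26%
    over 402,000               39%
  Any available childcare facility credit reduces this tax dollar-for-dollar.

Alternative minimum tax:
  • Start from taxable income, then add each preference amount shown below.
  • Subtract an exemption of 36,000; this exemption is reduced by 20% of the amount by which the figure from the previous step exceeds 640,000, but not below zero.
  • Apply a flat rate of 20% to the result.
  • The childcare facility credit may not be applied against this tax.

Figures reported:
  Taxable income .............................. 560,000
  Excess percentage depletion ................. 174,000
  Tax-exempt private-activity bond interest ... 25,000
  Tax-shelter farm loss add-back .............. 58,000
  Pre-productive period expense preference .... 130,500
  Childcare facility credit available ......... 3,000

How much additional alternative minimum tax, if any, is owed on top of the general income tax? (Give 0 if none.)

Alternative minimum tax:
  Adjusted income: 560,000 + 174,000 + 25,000 + 58,000 + 130,500 = 947,500
  Exemption: 20% × (947,500 − 640,000) = 61,500 ≥ 36,000, so the exemption is fully phased out
  Base: 947,500 − 0 = 947,500
  947,500 × 20% = 189,500

General income tax:
  49,000 × 15% = 7,350
  353,000 × 26% = 91,780
  158,000 × 39% = 61,620
  → 160,750
  Less childcare facility credit 3,000 → 157,750

Excess of alternative minimum tax over general income tax: 189,500 − 157,750 = 31,750.

31,750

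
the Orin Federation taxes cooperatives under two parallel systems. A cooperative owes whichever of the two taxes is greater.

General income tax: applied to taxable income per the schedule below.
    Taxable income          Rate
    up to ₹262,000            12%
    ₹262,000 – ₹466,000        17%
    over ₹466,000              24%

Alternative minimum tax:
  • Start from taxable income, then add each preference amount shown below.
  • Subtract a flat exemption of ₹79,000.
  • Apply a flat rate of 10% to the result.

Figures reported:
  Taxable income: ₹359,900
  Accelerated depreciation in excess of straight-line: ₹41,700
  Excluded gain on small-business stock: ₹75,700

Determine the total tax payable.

₹48,083

Alternative minimum tax:
  Adjusted income: ₹359,900 + ₹41,700 + ₹75,700 = ₹477,300
  Less exemption ₹79,000 → base ₹398,300
  ₹398,300 × 10% = ₹39,830

General income tax:
  ₹262,000 × 12% = ₹31,440
  ₹97,900 × 17% = ₹16,643
  → ₹48,083

₹48,083 > ₹39,830, so the general income tax governs.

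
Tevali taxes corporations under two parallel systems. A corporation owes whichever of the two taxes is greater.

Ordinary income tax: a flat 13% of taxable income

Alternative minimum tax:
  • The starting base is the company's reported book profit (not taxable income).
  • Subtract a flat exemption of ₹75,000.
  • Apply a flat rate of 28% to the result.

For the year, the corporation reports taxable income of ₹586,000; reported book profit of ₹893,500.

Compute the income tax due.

₹229,180

Ordinary income tax:
  ₹586,000 × 13% = ₹76,180

Alternative minimum tax:
  Base (reported book profit): ₹893,500
  Less exemption ₹75,000 → base ₹818,500
  ₹818,500 × 28% = ₹229,180

₹229,180 > ₹76,180, so the alternative minimum tax is the binding amount.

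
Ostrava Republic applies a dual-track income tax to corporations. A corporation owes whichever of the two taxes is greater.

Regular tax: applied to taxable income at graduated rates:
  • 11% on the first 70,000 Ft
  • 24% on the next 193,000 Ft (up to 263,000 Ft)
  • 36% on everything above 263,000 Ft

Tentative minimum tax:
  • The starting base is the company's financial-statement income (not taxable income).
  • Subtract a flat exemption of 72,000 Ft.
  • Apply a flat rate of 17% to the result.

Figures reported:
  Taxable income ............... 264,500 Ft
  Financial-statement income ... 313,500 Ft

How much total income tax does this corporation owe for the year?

54,560 Ft

Tentative minimum tax:
  Base (financial-statement income): 313,500 Ft
  Less exemption 72,000 Ft → base 241,500 Ft
  241,500 Ft × 17% = 41,055 Ft

Regular tax:
  70,000 Ft × 11% = 7,700 Ft
  193,000 Ft × 24% = 46,320 Ft
  1,500 Ft × 36% = 540 Ft
  → 54,560 Ft

54,560 Ft > 41,055 Ft, so the regular tax governs.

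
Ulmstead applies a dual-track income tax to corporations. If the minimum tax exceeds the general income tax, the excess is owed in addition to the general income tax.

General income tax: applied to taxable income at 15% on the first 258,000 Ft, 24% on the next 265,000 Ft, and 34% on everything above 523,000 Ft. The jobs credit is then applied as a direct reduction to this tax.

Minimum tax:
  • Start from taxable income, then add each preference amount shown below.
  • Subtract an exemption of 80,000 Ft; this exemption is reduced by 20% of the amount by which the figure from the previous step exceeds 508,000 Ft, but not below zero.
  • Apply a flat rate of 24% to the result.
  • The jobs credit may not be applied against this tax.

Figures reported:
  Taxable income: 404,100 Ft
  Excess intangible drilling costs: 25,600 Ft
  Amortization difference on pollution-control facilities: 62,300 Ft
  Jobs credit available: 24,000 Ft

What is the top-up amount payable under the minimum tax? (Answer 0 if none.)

49,116 Ft

General income tax:
  258,000 Ft × 15% = 38,700 Ft
  146,100 Ft × 24% = 35,064 Ft
  → 73,764 Ft
  Less jobs credit 24,000 Ft → 49,764 Ft

Minimum tax:
  Adjusted income: 404,100 Ft + 25,600 Ft + 62,300 Ft = 492,000 Ft
  Exemption: 492,000 Ft ≤ 508,000 Ft, so full 80,000 Ft applies
  Base: 492,000 Ft − 80,000 Ft = 412,000 Ft
  412,000 Ft × 24% = 98,880 Ft

Excess of minimum tax over general income tax: 98,880 Ft − 49,764 Ft = 49,116 Ft.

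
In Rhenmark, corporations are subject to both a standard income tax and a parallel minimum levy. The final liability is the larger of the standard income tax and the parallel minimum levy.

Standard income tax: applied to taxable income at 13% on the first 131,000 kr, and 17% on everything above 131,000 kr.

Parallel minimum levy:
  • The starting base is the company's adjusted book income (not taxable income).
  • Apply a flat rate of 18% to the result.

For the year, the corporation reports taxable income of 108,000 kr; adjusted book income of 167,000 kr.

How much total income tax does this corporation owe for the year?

30,060 kr

Standard income tax:
  108,000 kr × 13% = 14,040 kr

Parallel minimum levy:
  Base (adjusted book income): 167,000 kr
  167,000 kr × 18% = 30,060 kr

30,060 kr > 14,040 kr, so the parallel minimum levy is the binding amount.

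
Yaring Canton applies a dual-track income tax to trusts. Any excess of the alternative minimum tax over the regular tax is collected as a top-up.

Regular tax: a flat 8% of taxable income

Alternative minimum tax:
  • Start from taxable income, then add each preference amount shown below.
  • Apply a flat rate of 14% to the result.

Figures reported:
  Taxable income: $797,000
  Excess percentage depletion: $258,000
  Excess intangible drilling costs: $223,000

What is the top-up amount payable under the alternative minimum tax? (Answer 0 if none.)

$115,160

Regular tax:
  $797,000 × 8% = $63,760

Alternative minimum tax:
  Adjusted income: $797,000 + $258,000 + $223,000 = $1,278,000
  $1,278,000 × 14% = $178,920

Excess of alternative minimum tax over regular tax: $178,920 − $63,760 = $115,160.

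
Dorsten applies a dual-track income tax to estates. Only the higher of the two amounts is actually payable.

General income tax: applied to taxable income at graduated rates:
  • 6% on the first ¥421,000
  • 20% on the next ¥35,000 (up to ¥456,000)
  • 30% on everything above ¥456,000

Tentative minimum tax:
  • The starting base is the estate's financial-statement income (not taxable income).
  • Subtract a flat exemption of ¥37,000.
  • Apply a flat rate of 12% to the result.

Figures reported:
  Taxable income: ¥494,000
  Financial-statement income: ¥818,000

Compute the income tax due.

Tentative minimum tax:
  Base (financial-statement income): ¥818,000
  Less exemption ¥37,000 → base ¥781,000
  ¥781,000 × 12% = ¥93,720

General income tax:
  ¥421,000 × 6% = ¥25,260
  ¥35,000 × 20% = ¥7,000
  ¥38,000 × 30% = ¥11,400
  → ¥43,660

¥93,720 > ¥43,660, so the tentative minimum tax is the binding amount.

¥93,720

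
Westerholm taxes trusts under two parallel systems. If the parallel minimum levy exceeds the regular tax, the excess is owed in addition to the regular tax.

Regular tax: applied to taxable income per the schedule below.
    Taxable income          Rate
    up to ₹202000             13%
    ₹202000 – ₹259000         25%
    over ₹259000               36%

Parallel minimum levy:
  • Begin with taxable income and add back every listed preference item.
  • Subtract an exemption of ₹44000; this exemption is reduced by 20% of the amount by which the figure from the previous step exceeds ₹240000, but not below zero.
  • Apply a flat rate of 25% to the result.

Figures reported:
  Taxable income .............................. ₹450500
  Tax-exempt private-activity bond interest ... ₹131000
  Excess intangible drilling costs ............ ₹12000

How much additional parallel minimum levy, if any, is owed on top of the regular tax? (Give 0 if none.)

₹38925

Parallel minimum levy:
  Adjusted income: ₹450500 + ₹131000 + ₹12000 = ₹593500
  Exemption: 20% × (₹593500 − ₹240000) = ₹70700 ≥ ₹44000, so the exemption is fully phased out
  Base: ₹593500 − ₹0 = ₹593500
  ₹593500 × 25% = ₹148375

Regular tax:
  ₹202000 × 13% = ₹26260
  ₹57000 × 25% = ₹14250
  ₹191500 × 36% = ₹68940
  → ₹109450

Excess of parallel minimum levy over regular tax: ₹148375 − ₹109450 = ₹38925.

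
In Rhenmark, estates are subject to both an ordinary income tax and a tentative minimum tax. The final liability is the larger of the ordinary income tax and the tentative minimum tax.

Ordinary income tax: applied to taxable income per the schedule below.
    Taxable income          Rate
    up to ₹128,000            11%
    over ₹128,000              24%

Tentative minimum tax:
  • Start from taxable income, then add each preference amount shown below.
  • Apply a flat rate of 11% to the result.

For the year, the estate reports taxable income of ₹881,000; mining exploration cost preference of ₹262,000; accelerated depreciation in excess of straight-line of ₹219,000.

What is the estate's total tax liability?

Ordinary income tax:
  ₹128,000 × 11% = ₹14,080
  ₹753,000 × 24% = ₹180,720
  → ₹194,800

Tentative minimum tax:
  Adjusted income: ₹881,000 + ₹262,000 + ₹219,000 = ₹1,362,000
  ₹1,362,000 × 11% = ₹149,820

₹194,800 > ₹149,820, so the ordinary income tax governs.

₹194,800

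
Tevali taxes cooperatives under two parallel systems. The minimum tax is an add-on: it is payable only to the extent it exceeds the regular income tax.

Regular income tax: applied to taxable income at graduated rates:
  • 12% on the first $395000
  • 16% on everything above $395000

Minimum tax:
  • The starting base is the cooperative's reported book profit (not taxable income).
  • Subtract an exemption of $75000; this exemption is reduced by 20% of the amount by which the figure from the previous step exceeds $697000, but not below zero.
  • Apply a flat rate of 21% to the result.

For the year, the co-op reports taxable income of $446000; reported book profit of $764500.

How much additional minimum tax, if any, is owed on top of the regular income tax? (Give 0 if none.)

$92070

Minimum tax:
  Base (reported book profit): $764500
  Exemption: $75000 − 20% × ($764500 − $697000) = $75000 − $13500 = $61500
  Base: $764500 − $61500 = $703000
  $703000 × 21% = $147630

Regular income tax:
  $395000 × 12% = $47400
  $51000 × 16% = $8160
  → $55560

Excess of minimum tax over regular income tax: $147630 − $55560 = $92070.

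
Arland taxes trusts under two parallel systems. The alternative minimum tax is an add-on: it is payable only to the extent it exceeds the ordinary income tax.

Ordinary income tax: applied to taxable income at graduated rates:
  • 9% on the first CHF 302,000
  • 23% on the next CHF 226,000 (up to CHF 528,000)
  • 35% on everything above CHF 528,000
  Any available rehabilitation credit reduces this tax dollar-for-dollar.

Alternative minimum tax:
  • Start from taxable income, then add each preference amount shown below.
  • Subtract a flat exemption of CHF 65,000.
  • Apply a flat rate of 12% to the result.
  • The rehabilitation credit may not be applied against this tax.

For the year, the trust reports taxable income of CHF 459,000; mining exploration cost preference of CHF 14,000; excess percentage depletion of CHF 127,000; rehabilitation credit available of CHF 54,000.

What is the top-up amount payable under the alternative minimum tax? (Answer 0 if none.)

Ordinary income tax:
  CHF 302,000 × 9% = CHF 27,180
  CHF 157,000 × 23% = CHF 36,110
  → CHF 63,290
  Less rehabilitation credit CHF 54,000 → CHF 9,290

Alternative minimum tax:
  Adjusted income: CHF 459,000 + CHF 14,000 + CHF 127,000 = CHF 600,000
  Less exemption CHF 65,000 → base CHF 535,000
  CHF 535,000 × 12% = CHF 64,200

Excess of alternative minimum tax over ordinary income tax: CHF 64,200 − CHF 9,290 = CHF 54,910.

CHF 54,910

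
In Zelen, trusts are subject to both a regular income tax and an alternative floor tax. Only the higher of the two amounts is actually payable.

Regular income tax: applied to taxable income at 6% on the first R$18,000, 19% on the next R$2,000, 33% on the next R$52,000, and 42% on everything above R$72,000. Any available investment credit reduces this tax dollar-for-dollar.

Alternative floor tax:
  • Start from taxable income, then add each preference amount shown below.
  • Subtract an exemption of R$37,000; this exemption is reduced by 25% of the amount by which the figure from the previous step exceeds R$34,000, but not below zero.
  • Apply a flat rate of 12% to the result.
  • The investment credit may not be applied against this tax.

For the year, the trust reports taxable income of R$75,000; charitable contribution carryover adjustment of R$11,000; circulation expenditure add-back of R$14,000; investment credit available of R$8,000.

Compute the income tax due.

Alternative floor tax:
  Adjusted income: R$75,000 + R$11,000 + R$14,000 = R$100,000
  Exemption: R$37,000 − 25% × (R$100,000 − R$34,000) = R$37,000 − R$16,500 = R$20,500
  Base: R$100,000 − R$20,500 = R$79,500
  R$79,500 × 12% = R$9,540

Regular income tax:
  R$18,000 × 6% = R$1,080
  R$2,000 × 19% = R$380
  R$52,000 × 33% = R$17,160
  R$3,000 × 42% = R$1,260
  → R$19,880
  Less investment credit R$8,000 → R$11,880

R$11,880 > R$9,540, so the regular income tax governs.

R$11,880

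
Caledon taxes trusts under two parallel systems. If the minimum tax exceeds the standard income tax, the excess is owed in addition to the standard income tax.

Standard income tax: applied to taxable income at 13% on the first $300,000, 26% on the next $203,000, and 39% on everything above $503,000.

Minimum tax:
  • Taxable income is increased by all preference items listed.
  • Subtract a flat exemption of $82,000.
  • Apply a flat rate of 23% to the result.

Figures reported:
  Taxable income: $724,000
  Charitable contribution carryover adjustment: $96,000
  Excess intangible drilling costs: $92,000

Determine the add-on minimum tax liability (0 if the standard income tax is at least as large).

Standard income tax:
  $300,000 × 13% = $39,000
  $203,000 × 26% = $52,780
  $221,000 × 39% = $86,190
  → $177,970

Minimum tax:
  Adjusted income: $724,000 + $96,000 + $92,000 = $912,000
  Less exemption $82,000 → base $830,000
  $830,000 × 23% = $190,900

Excess of minimum tax over standard income tax: $190,900 − $177,970 = $12,930.

$12,930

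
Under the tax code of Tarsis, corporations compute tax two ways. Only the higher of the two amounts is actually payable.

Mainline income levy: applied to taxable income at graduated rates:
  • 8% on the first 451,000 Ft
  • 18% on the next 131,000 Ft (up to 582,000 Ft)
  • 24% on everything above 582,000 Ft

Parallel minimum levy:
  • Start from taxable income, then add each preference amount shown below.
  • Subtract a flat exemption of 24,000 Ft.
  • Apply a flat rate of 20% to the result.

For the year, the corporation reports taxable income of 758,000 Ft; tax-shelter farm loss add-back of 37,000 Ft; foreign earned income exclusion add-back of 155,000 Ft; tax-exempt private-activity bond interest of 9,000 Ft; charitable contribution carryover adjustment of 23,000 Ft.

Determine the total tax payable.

Mainline income levy:
  451,000 Ft × 8% = 36,080 Ft
  131,000 Ft × 18% = 23,580 Ft
  176,000 Ft × 24% = 42,240 Ft
  → 101,900 Ft

Parallel minimum levy:
  Adjusted income: 758,000 Ft + 37,000 Ft + 155,000 Ft + 9,000 Ft + 23,000 Ft = 982,000 Ft
  Less exemption 24,000 Ft → base 958,000 Ft
  958,000 Ft × 20% = 191,600 Ft

191,600 Ft > 101,900 Ft, so the parallel minimum levy is the binding amount.

191,600 Ft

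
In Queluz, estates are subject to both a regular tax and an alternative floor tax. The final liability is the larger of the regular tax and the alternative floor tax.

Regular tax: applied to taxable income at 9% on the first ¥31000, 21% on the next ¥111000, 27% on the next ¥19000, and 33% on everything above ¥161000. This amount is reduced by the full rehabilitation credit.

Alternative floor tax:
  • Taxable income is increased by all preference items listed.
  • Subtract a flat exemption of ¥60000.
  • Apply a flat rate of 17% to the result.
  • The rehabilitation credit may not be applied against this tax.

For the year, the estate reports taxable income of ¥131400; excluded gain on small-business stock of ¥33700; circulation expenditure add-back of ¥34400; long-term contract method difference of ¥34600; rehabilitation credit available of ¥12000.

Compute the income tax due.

Regular tax:
  ¥31000 × 9% = ¥2790
  ¥100400 × 21% = ¥21084
  → ¥23874
  Less rehabilitation credit ¥12000 → ¥11874

Alternative floor tax:
  Adjusted income: ¥131400 + ¥33700 + ¥34400 + ¥34600 = ¥234100
  Less exemption ¥60000 → base ¥174100
  ¥174100 × 17% = ¥29597

¥29597 > ¥11874, so the alternative floor tax is the binding amount.

¥29597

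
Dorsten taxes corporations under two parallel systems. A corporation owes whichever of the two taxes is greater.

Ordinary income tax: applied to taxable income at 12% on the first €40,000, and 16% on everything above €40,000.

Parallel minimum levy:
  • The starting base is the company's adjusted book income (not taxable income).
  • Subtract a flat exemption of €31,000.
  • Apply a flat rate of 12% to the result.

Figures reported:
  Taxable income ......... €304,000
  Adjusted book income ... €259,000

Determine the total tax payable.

Ordinary income tax:
  €40,000 × 12% = €4,800
  €264,000 × 16% = €42,240
  → €47,040

Parallel minimum levy:
  Base (adjusted book income): €259,000
  Less exemption €31,000 → base €228,000
  €228,000 × 12% = €27,360

€47,040 > €27,360, so the ordinary income tax governs.

€47,040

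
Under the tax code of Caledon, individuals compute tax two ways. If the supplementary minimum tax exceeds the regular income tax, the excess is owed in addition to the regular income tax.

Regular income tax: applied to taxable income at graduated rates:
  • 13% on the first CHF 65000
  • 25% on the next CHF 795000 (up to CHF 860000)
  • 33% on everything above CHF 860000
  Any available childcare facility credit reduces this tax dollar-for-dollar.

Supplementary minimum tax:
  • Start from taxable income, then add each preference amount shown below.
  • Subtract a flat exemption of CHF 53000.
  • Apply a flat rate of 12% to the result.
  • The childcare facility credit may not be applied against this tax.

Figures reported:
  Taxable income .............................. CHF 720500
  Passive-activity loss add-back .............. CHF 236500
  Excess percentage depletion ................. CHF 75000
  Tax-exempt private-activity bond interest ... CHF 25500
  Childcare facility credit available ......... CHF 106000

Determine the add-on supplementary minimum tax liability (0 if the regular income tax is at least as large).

Supplementary minimum tax:
  Adjusted income: CHF 720500 + CHF 236500 + CHF 75000 + CHF 25500 = CHF 1057500
  Less exemption CHF 53000 → base CHF 1004500
  CHF 1004500 × 12% = CHF 120540

Regular income tax:
  CHF 65000 × 13% = CHF 8450
  CHF 655500 × 25% = CHF 163875
  → CHF 172325
  Less childcare facility credit CHF 106000 → CHF 66325

Excess of supplementary minimum tax over regular income tax: CHF 120540 − CHF 66325 = CHF 54215.

CHF 54215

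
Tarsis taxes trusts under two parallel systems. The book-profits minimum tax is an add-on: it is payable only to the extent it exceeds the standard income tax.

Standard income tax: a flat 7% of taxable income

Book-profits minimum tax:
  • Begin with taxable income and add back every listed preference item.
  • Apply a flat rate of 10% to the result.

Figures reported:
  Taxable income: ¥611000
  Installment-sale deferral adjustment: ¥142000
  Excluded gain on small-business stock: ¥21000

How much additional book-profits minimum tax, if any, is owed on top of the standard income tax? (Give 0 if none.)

Standard income tax:
  ¥611000 × 7% = ¥42770

Book-profits minimum tax:
  Adjusted income: ¥611000 + ¥142000 + ¥21000 = ¥774000
  ¥774000 × 10% = ¥77400

Excess of book-profits minimum tax over standard income tax: ¥77400 − ¥42770 = ¥34630.

¥34630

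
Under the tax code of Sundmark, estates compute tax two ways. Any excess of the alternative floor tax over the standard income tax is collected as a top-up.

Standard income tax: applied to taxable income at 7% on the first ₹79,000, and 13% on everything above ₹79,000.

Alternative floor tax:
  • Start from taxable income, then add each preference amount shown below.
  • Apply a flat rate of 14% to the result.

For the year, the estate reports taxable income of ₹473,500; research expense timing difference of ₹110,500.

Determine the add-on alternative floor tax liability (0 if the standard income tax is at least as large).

₹24,945

Standard income tax:
  ₹79,000 × 7% = ₹5,530
  ₹394,500 × 13% = ₹51,285
  → ₹56,815

Alternative floor tax:
  Adjusted income: ₹473,500 + ₹110,500 = ₹584,000
  ₹584,000 × 14% = ₹81,760

Excess of alternative floor tax over standard income tax: ₹81,760 − ₹56,815 = ₹24,945.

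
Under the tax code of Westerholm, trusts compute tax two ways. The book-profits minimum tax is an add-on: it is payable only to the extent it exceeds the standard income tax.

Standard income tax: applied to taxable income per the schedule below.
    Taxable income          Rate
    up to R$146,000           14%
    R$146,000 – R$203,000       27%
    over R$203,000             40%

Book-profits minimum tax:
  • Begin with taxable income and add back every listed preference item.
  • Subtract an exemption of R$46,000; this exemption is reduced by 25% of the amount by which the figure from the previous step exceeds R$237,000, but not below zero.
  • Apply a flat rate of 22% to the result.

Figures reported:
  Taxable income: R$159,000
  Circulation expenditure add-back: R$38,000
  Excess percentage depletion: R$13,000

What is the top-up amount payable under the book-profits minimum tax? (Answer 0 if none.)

R$12,130

Standard income tax:
  R$146,000 × 14% = R$20,440
  R$13,000 × 27% = R$3,510
  → R$23,950

Book-profits minimum tax:
  Adjusted income: R$159,000 + R$38,000 + R$13,000 = R$210,000
  Exemption: R$210,000 ≤ R$237,000, so full R$46,000 applies
  Base: R$210,000 − R$46,000 = R$164,000
  R$164,000 × 22% = R$36,080

Excess of book-profits minimum tax over standard income tax: R$36,080 − R$23,950 = R$12,130.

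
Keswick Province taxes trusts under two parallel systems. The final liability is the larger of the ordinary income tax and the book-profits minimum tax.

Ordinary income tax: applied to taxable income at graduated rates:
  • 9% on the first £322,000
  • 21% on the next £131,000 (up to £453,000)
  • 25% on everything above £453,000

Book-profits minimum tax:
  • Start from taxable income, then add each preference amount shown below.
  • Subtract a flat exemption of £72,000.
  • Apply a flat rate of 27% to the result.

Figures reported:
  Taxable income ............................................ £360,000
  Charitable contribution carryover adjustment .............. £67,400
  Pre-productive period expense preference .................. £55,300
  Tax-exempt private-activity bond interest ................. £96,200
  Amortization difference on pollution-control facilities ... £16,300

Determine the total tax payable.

Ordinary income tax:
  £322,000 × 9% = £28,980
  £38,000 × 21% = £7,980
  → £36,960

Book-profits minimum tax:
  Adjusted income: £360,000 + £67,400 + £55,300 + £96,200 + £16,300 = £595,200
  Less exemption £72,000 → base £523,200
  £523,200 × 27% = £141,264

£141,264 > £36,960, so the book-profits minimum tax is the binding amount.

£141,264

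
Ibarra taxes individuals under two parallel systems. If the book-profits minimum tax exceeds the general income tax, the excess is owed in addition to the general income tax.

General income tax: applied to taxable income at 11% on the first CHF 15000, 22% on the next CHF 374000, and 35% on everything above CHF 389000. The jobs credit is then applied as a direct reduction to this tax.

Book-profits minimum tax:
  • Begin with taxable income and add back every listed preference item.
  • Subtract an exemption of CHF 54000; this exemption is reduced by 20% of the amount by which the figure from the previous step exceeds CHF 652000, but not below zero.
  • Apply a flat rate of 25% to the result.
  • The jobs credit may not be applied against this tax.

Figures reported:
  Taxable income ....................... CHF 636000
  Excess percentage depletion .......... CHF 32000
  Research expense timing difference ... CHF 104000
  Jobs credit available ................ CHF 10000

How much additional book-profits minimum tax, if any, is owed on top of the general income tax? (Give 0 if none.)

Book-profits minimum tax:
  Adjusted income: CHF 636000 + CHF 32000 + CHF 104000 = CHF 772000
  Exemption: CHF 54000 − 20% × (CHF 772000 − CHF 652000) = CHF 54000 − CHF 24000 = CHF 30000
  Base: CHF 772000 − CHF 30000 = CHF 742000
  CHF 742000 × 25% = CHF 185500

General income tax:
  CHF 15000 × 11% = CHF 1650
  CHF 374000 × 22% = CHF 82280
  CHF 247000 × 35% = CHF 86450
  → CHF 170380
  Less jobs credit CHF 10000 → CHF 160380

Excess of book-profits minimum tax over general income tax: CHF 185500 − CHF 160380 = CHF 25120.

CHF 25120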